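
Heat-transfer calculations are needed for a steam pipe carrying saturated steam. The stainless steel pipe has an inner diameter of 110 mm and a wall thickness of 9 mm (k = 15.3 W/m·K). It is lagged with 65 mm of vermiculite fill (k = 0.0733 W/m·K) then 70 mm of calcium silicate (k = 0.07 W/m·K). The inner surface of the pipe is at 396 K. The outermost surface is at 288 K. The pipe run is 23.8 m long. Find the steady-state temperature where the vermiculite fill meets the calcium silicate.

For a radial system each layer contributes R = ln(r_out/r_in)/(2πkL); films add R = 1/(hA).
R_stainless steel pipe wall = ln(64/55)/(2π×15.3×23.8) = 6.624×10^-5 K/W
R_vermiculite fill = ln(129/64)/(2π×0.0733×23.8) = 0.06395 K/W
R_calcium silicate = ln(199/129)/(2π×0.07×23.8) = 0.04141 K/W
R_total = 0.1054 K/W
Q = ΔT/R_total = 108/0.1054
Q = 1020 W
T_interface = T_inner − Q·ΣR(inner→interface) = 396 − 1020×0.06401

T ≈ 330 K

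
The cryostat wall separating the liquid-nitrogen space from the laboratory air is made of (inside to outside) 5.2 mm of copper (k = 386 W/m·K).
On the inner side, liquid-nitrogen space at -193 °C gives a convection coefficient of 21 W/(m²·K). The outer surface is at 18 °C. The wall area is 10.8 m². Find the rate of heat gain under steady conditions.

Using the resistance-network approach (series):
R_inner film = 1/(h_i·A) = 1/(21×10.8) = 0.004409 K/W
R_copper = L/(kA) = 0.0052/(386×10.8) = 1.247×10^-6 K/W
R_total = 0.00441 K/W
Q = ΔT / R_total = 211 / 0.00441

Q ≈ 47800 W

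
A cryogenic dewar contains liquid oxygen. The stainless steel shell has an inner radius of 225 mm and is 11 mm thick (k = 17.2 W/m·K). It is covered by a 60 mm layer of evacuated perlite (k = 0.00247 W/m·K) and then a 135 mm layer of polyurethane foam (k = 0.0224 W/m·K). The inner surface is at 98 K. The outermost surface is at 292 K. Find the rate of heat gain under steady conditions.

Spherical conduction: R = (1/r_in − 1/r_out)/(4πk) per layer; series-sum.
R_stainless steel shell = (1/0.225 − 1/0.236)/(4π×17.2) = 9.584×10^-4 K/W
R_evacuated perlite = (1/0.236 − 1/0.296)/(4π×0.00247) = 27.67 K/W
R_polyurethane foam = (1/0.296 − 1/0.431)/(4π×0.0224) = 3.759 K/W
R_total = 31.43 K/W
Q = ΔT/R_total = 194/31.43

Q ≈ 6.17 W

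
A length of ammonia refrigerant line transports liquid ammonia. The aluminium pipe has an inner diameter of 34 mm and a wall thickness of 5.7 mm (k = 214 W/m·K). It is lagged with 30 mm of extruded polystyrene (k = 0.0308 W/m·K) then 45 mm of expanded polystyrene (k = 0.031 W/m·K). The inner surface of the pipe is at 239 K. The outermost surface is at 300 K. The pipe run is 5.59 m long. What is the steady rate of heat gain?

Treating each annulus and film as a series resistance:
R_aluminium pipe wall = ln(22.7/17)/(2π×214×5.59) = 3.847×10^-5 K/W
R_extruded polystyrene = ln(52.7/22.7)/(2π×0.0308×5.59) = 0.7786 K/W
R_expanded polystyrene = ln(97.7/52.7)/(2π×0.031×5.59) = 0.5669 K/W
R_total = 1.346 K/W
Q = ΔT/R_total = 61/1.346

Q ≈ 45.3 W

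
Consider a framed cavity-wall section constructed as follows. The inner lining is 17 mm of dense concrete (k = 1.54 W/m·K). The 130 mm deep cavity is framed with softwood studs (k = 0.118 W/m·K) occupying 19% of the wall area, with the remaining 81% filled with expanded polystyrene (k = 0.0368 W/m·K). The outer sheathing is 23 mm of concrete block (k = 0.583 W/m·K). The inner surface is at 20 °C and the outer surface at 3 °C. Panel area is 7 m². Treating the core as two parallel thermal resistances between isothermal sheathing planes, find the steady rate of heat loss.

Sheathing layers in series; stud and cavity paths in parallel between them.
R_inner = 0.017/(1.54×7) = 0.001577 K/W
R_stud  = 0.13/(0.118×0.19×7) = 0.8283 K/W
R_cav   = 0.13/(0.0368×0.81×7) = 0.623 K/W
1/R_core = 1/R_stud + 1/R_cav → R_core = 0.3556 K/W
R_outer = 0.023/(0.583×7) = 0.005636 K/W
R_total = 0.3628 K/W
Q = ΔT/R_total = 17/0.3628

Q ≈ 46.9 W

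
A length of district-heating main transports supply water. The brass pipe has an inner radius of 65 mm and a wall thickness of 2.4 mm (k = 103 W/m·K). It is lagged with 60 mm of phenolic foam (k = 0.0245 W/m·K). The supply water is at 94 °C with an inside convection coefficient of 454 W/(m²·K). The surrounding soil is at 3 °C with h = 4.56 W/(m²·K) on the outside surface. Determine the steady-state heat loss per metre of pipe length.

Cylindrical conduction, so R = ln(r₂/r₁)/(2πkL) per layer, in series:
R_inner film = 1/(h_i·2πr₁L) = 1/(454×2π×0.065×1) = 0.005393 K/W
R_brass pipe wall = ln(67.4/65)/(2π×103×1) = 5.603×10^-5 K/W
R_phenolic foam = ln(127.4/67.4)/(2π×0.0245×1) = 4.136 K/W
R_outer film = 1/(h_o·2πr_oL) = 1/(4.56×2π×0.1274×1) = 0.274 K/W
R_total = 4.415 K/W
Q = ΔT/R_total = 91/4.415

q′ ≈ 20.6 W/m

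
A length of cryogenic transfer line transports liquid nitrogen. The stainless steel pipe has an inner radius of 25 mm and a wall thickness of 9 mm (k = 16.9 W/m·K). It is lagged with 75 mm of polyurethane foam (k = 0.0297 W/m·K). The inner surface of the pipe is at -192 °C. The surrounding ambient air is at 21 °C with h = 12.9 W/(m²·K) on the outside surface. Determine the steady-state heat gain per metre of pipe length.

q′ ≈ 33.5 W/m

Radial resistances (cylindrical: R_cond = ln(r_o/r_i)/(2πkL), R_conv = 1/(h·2πrL)):
R_stainless steel pipe wall = ln(34/25)/(2π×16.9×1) = 0.002896 K/W
R_polyurethane foam = ln(109/34)/(2π×0.0297×1) = 6.243 K/W
R_outer film = 1/(h_o·2πr_oL) = 1/(12.9×2π×0.109×1) = 0.1132 K/W
R_total = 6.359 K/W
Q = ΔT/R_total = 213/6.359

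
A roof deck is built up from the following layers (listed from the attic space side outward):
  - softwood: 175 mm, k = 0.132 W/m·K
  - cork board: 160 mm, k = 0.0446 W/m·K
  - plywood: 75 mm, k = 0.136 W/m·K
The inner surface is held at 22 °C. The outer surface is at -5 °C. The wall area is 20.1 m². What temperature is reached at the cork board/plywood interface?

T ≈ -2.28 °C

Model the wall as resistances in series:
R_softwood = L/(kA) = 0.175/(0.132×20.1) = 0.06596 K/W
R_cork board = L/(kA) = 0.16/(0.0446×20.1) = 0.1785 K/W
R_plywood = L/(kA) = 0.075/(0.136×20.1) = 0.02744 K/W
R_total = 0.2719 K/W;  Q = ΔT/R_total = 27/0.2719 = 99.31 W
T_interface = T_inner − Q·ΣR(inner→interface) = 22 − 99.3×0.2444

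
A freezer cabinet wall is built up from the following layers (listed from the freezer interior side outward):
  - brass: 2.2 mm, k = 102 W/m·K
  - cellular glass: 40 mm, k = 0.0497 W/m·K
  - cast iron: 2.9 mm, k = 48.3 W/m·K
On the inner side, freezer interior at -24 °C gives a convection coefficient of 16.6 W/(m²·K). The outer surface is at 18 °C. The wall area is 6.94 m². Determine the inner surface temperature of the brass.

Thermal resistances in series:
R_inner film = 1/(h_i·A) = 1/(16.6×6.94) = 0.00868 K/W
R_brass = L/(kA) = 0.0022/(102×6.94) = 3.108×10^-6 K/W
R_cellular glass = L/(kA) = 0.04/(0.0497×6.94) = 0.116 K/W
R_cast iron = L/(kA) = 0.0029/(48.3×6.94) = 8.651×10^-6 K/W
R_total = 0.1247 K/W;  Q = ΔT/R_total = 42/0.1247 = 336.9 W
T_interface = T_inner + Q·ΣR(inner→interface) = -24 + 337×0.00868

T ≈ -21.1 °C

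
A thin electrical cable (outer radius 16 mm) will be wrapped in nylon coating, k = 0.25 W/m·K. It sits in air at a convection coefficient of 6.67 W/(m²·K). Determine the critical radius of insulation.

For a cylinder r_cr = k/h = 0.25/6.67
r_cr = 37.5 mm; since the bare radius (16 mm) is below r_cr, adding a thin layer of insulation will *increase* heat loss.

r_cr ≈ 37.5 mm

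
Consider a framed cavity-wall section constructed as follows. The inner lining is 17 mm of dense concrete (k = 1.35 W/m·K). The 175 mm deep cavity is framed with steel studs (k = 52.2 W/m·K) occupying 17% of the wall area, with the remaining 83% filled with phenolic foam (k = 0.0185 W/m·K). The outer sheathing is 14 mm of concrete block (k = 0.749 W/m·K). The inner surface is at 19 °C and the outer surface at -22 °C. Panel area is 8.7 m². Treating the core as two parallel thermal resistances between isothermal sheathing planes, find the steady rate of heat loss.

Q ≈ 7000 W

Sheathing layers in series; stud and cavity paths in parallel between them.
R_inner = 0.017/(1.35×8.7) = 0.001447 K/W
R_stud  = 0.175/(52.2×0.17×8.7) = 0.002267 K/W
R_cav   = 0.175/(0.0185×0.83×8.7) = 1.31 K/W
1/R_core = 1/R_stud + 1/R_cav → R_core = 0.002263 K/W
R_outer = 0.014/(0.749×8.7) = 0.002148 K/W
R_total = 0.005859 K/W
Q = ΔT/R_total = 41/0.005859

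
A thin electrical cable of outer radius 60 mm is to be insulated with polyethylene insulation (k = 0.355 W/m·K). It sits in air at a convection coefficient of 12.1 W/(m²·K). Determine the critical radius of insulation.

r_cr ≈ 29.3 mm

For a cylinder r_cr = k/h = 0.355/12.1
r_cr = 29.3 mm; since the bare radius (60 mm) is above r_cr, any added insulation will reduce heat loss.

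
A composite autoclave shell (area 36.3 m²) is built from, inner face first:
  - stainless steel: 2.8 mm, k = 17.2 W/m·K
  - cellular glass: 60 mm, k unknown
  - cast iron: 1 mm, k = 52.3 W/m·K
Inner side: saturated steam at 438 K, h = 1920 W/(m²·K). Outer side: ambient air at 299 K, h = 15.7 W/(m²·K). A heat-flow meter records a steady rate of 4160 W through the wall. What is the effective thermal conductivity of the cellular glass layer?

k ≈ 0.0522 W/(m·K)

Model the wall as resistances in series:
R_inner film = 1/(h_i·A) = 1/(1920×36.3) = 1.435×10^-5 K/W
R_stainless steel = L/(kA) = 0.0028/(17.2×36.3) = 4.485×10^-6 K/W
R_cast iron = L/(kA) = 0.001/(52.3×36.3) = 5.267×10^-7 K/W
R_outer film = 1/(h_o·A) = 1/(15.7×36.3) = 0.001755 K/W
Sum of known resistances R_other = 0.001774 K/W
Total R = ΔT/Q = 139/4160 = 0.03341 K/W
R_cellular glass = R_total − R_other = 0.03164 K/W
k = L/(R·A) = 0.06/(0.03164×36.3)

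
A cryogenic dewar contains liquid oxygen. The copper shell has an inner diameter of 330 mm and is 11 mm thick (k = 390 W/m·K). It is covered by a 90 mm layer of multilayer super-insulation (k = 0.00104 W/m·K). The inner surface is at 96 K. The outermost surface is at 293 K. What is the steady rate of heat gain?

Each spherical layer contributes R = (1/r_i − 1/r_o)/(4πk):
R_copper shell = (1/0.165 − 1/0.176)/(4π×390) = 7.729×10^-5 K/W
R_multilayer super-insulation = (1/0.176 − 1/0.266)/(4π×0.00104) = 147.1 K/W
R_total = 147.1 K/W
Q = ΔT/R_total = 197/147.1

Q ≈ 1.34 W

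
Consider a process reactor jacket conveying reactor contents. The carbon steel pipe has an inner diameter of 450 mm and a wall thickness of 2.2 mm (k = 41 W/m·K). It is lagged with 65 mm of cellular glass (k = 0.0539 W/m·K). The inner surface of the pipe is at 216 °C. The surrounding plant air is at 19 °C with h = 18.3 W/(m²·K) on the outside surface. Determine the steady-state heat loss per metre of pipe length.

Per-layer cylindrical resistances, series-summed:
R_carbon steel pipe wall = ln(227.2/225)/(2π×41×1) = 3.777×10^-5 K/W
R_cellular glass = ln(292.2/227.2)/(2π×0.0539×1) = 0.7429 K/W
R_outer film = 1/(h_o·2πr_oL) = 1/(18.3×2π×0.2922×1) = 0.02976 K/W
R_total = 0.7727 K/W
Q = ΔT/R_total = 197/0.7727

q′ ≈ 255 W/m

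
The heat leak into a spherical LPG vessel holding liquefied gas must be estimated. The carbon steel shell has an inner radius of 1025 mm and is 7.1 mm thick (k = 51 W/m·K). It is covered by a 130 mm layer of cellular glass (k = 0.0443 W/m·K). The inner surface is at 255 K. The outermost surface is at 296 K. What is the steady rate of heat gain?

Q ≈ 211 W

Spherical conduction: R = (1/r_in − 1/r_out)/(4πk) per layer; series-sum.
R_carbon steel shell = (1/1.025 − 1/1.0321)/(4π×51) = 1.047×10^-5 K/W
R_cellular glass = (1/1.0321 − 1/1.1621)/(4π×0.0443) = 0.1947 K/W
R_total = 0.1947 K/W
Q = ΔT/R_total = 41/0.1947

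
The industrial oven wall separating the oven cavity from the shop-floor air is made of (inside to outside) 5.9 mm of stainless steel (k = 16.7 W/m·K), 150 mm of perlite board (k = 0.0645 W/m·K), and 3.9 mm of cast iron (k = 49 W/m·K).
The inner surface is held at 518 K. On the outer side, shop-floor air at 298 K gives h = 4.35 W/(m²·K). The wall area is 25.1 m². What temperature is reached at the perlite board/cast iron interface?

Using the resistance-network approach (series):
R_stainless steel = L/(kA) = 0.0059/(16.7×25.1) = 1.408×10^-5 K/W
R_perlite board = L/(kA) = 0.15/(0.0645×25.1) = 0.09265 K/W
R_cast iron = L/(kA) = 0.0039/(49×25.1) = 3.171×10^-6 K/W
R_outer film = 1/(h_o·A) = 1/(4.35×25.1) = 0.009159 K/W
R_total = 0.1018 K/W;  Q = ΔT/R_total = 220/0.1018 = 2160 W
T_interface = T_inner − Q·ΣR(inner→interface) = 518 − 2160×0.09267

T ≈ 318 K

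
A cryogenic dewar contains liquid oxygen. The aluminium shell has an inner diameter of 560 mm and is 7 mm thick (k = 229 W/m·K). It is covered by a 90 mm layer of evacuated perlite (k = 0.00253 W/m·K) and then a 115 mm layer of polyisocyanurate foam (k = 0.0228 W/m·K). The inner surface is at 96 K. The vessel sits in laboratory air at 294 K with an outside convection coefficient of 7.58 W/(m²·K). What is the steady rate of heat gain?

For a spherical shell R = (1/r₁ − 1/r₂)/(4πk); film R = 1/(h·4πr²). In series:
R_aluminium shell = (1/0.28 − 1/0.287)/(4π×229) = 3.027×10^-5 K/W
R_evacuated perlite = (1/0.287 − 1/0.377)/(4π×0.00253) = 26.16 K/W
R_polyisocyanurate foam = (1/0.377 − 1/0.492)/(4π×0.0228) = 2.164 K/W
R_outer film = 1/(h·4πr_o²) = 1/(7.58×4π×0.492²) = 0.04337 K/W
R_total = 28.37 K/W
Q = ΔT/R_total = 198/28.37

Q ≈ 6.98 W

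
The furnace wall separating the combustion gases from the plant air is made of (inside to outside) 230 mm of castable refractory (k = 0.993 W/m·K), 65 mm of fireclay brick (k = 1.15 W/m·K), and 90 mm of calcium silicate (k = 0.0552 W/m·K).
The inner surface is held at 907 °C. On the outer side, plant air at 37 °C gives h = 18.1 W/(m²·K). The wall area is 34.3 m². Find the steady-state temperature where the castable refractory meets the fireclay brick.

T ≈ 805 °C

Using the resistance-network approach (series):
R_castable refractory = L/(kA) = 0.23/(0.993×34.3) = 0.006753 K/W
R_fireclay brick = L/(kA) = 0.065/(1.15×34.3) = 0.001648 K/W
R_calcium silicate = L/(kA) = 0.09/(0.0552×34.3) = 0.04753 K/W
R_outer film = 1/(h_o·A) = 1/(18.1×34.3) = 0.001611 K/W
R_total = 0.05755 K/W;  Q = ΔT/R_total = 870/0.05755 = 15120 W
T_interface = T_inner − Q·ΣR(inner→interface) = 907 − 15100×0.006753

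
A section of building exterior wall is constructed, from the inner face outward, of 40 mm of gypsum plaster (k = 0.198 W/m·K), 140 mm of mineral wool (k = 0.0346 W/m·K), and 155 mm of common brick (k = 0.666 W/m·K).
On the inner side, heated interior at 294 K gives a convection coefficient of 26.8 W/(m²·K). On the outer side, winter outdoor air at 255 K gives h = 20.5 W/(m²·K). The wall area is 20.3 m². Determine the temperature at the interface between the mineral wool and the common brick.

Using the resistance-network approach (series):
R_inner film = 1/(h_i·A) = 1/(26.8×20.3) = 0.001838 K/W
R_gypsum plaster = L/(kA) = 0.04/(0.198×20.3) = 0.009952 K/W
R_mineral wool = L/(kA) = 0.14/(0.0346×20.3) = 0.1993 K/W
R_common brick = L/(kA) = 0.155/(0.666×20.3) = 0.01146 K/W
R_outer film = 1/(h_o·A) = 1/(20.5×20.3) = 0.002403 K/W
R_total = 0.225 K/W;  Q = ΔT/R_total = 39/0.225 = 173.3 W
T_interface = T_inner − Q·ΣR(inner→interface) = 294 − 173×0.2111

T ≈ 257 K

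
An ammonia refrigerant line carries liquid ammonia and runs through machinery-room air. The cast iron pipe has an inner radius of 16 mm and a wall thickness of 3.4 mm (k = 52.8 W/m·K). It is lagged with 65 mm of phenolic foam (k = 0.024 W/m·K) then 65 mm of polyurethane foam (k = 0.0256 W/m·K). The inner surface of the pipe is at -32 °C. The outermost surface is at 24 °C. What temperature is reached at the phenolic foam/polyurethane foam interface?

Cylindrical conduction, so R = ln(r₂/r₁)/(2πkL) per layer, in series:
R_cast iron pipe wall = ln(19.4/16)/(2π×52.8×1) = 5.808×10^-4 K/W
R_phenolic foam = ln(84.4/19.4)/(2π×0.024×1) = 9.75 K/W
R_polyurethane foam = ln(149.4/84.4)/(2π×0.0256×1) = 3.55 K/W
R_total = 13.3 K/W
Q = ΔT/R_total = 56/13.3
Q = 4.21 W/m
T_interface = T_inner + Q·ΣR(inner→interface) = -32 + 4.21×9.751

T ≈ 9.05 °C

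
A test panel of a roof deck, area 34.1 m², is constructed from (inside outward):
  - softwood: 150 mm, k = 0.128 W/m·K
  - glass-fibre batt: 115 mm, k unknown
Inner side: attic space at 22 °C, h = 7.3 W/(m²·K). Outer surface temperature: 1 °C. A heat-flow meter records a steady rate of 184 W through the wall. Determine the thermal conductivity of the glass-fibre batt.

Series thermal resistances:
R_inner film = 1/(h_i·A) = 1/(7.3×34.1) = 0.004017 K/W
R_softwood = L/(kA) = 0.15/(0.128×34.1) = 0.03437 K/W
Sum of known resistances R_other = 0.03838 K/W
Total R = ΔT/Q = 21/184 = 0.1141 K/W
R_glass-fibre batt = R_total − R_other = 0.07575 K/W
k = L/(R·A) = 0.115/(0.07575×34.1)

k ≈ 0.0445 W/(m·K)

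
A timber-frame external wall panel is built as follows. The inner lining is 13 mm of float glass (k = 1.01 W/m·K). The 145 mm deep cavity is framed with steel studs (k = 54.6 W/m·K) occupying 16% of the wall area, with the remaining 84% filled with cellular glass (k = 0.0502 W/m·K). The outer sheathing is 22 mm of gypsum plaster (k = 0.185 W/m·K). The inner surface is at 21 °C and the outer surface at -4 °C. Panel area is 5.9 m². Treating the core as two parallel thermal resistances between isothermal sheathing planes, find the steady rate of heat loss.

Q ≈ 995 W

Sheathing layers in series; stud and cavity paths in parallel between them.
R_inner = 0.013/(1.01×5.9) = 0.002182 K/W
R_stud  = 0.145/(54.6×0.16×5.9) = 0.002813 K/W
R_cav   = 0.145/(0.0502×0.84×5.9) = 0.5828 K/W
1/R_core = 1/R_stud + 1/R_cav → R_core = 0.0028 K/W
R_outer = 0.022/(0.185×5.9) = 0.02016 K/W
R_total = 0.02514 K/W
Q = ΔT/R_total = 25/0.02514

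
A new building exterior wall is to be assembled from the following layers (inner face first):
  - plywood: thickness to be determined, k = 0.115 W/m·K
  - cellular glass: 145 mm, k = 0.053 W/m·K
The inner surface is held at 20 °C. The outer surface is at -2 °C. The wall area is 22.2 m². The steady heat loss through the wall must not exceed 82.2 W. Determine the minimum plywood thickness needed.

Model the wall as resistances in series:
R_cellular glass = L/(kA) = 0.145/(0.053×22.2) = 0.1232 K/W
Sum of the known resistances R_other = 0.1232 K/W
Required total resistance R_tot = ΔT/Q_allow = 22/82.2 = 0.2676 K/W
R_plywood = R_tot − R_other = 0.1444 K/W
L = R·k·A = 0.1444×0.115×22.2

L ≈ 369 mm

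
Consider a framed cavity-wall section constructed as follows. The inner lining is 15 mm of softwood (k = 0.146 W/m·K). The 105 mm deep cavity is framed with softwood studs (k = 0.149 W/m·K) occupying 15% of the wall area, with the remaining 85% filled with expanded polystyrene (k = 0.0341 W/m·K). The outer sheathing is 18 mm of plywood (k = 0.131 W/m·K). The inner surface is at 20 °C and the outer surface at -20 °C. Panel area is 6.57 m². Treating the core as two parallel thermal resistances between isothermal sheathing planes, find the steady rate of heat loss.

Q ≈ 115 W

Sheathing layers in series; stud and cavity paths in parallel between them.
R_inner = 0.015/(0.146×6.57) = 0.01564 K/W
R_stud  = 0.105/(0.149×0.15×6.57) = 0.7151 K/W
R_cav   = 0.105/(0.0341×0.85×6.57) = 0.5514 K/W
1/R_core = 1/R_stud + 1/R_cav → R_core = 0.3113 K/W
R_outer = 0.018/(0.131×6.57) = 0.02091 K/W
R_total = 0.3479 K/W
Q = ΔT/R_total = 40/0.3479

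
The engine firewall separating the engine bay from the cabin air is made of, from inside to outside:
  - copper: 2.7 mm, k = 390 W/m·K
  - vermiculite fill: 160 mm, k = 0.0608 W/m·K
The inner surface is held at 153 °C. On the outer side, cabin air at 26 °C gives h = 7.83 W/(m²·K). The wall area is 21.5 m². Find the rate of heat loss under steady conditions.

Using the resistance-network approach (series):
R_copper = L/(kA) = 0.0027/(390×21.5) = 3.22×10^-7 K/W
R_vermiculite fill = L/(kA) = 0.16/(0.0608×21.5) = 0.1224 K/W
R_outer film = 1/(h_o·A) = 1/(7.83×21.5) = 0.00594 K/W
R_total = 0.1283 K/W
Q = ΔT / R_total = 127 / 0.1283

Q ≈ 990 W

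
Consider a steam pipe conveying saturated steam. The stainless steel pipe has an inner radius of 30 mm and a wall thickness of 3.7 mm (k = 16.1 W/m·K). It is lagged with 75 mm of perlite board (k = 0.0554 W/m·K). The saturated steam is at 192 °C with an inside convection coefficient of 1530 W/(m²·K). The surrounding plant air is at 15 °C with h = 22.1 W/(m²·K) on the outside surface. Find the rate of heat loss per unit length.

q′ ≈ 51.5 W/m

Per-layer cylindrical resistances, series-summed:
R_inner film = 1/(h_i·2πr₁L) = 1/(1530×2π×0.03×1) = 0.003467 K/W
R_stainless steel pipe wall = ln(33.7/30)/(2π×16.1×1) = 0.00115 K/W
R_perlite board = ln(108.7/33.7)/(2π×0.0554×1) = 3.364 K/W
R_outer film = 1/(h_o·2πr_oL) = 1/(22.1×2π×0.1087×1) = 0.06625 K/W
R_total = 3.435 K/W
Q = ΔT/R_total = 177/3.435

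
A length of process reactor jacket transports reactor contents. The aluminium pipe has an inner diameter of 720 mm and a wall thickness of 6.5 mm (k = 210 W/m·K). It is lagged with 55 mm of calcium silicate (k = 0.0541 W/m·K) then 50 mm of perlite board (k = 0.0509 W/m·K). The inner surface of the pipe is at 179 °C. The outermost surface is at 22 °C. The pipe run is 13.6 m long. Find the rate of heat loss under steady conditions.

Q ≈ 2800 W

For a radial system each layer contributes R = ln(r_out/r_in)/(2πkL); films add R = 1/(hA).
R_aluminium pipe wall = ln(366.5/360)/(2π×210×13.6) = 9.972×10^-7 K/W
R_calcium silicate = ln(421.5/366.5)/(2π×0.0541×13.6) = 0.03025 K/W
R_perlite board = ln(471.5/421.5)/(2π×0.0509×13.6) = 0.02577 K/W
R_total = 0.05602 K/W
Q = ΔT/R_total = 157/0.05602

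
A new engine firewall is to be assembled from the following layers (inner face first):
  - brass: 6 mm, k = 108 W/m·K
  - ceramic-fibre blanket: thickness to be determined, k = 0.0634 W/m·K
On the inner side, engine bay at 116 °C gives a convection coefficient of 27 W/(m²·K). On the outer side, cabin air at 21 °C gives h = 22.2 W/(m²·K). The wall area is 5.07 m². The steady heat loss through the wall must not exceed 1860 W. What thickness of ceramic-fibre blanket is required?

Using the resistance-network approach (series):
R_inner film = 1/(h_i·A) = 1/(27×5.07) = 0.007305 K/W
R_brass = L/(kA) = 0.006/(108×5.07) = 1.096×10^-5 K/W
R_outer film = 1/(h_o·A) = 1/(22.2×5.07) = 0.008885 K/W
Sum of the known resistances R_other = 0.0162 K/W
Required total resistance R_tot = ΔT/Q_allow = 95/1860 = 0.05108 K/W
R_ceramic-fibre blanket = R_tot − R_other = 0.03487 K/W
L = R·k·A = 0.03487×0.0634×5.07

L ≈ 11.2 mm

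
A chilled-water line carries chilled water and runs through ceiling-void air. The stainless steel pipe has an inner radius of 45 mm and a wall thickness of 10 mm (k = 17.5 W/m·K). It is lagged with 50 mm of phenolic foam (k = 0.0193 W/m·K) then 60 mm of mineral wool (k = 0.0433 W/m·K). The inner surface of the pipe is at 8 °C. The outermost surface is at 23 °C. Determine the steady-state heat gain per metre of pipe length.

Cylindrical conduction, so R = ln(r₂/r₁)/(2πkL) per layer, in series:
R_stainless steel pipe wall = ln(55/45)/(2π×17.5×1) = 0.001825 K/W
R_phenolic foam = ln(105/55)/(2π×0.0193×1) = 5.332 K/W
R_mineral wool = ln(165/105)/(2π×0.0433×1) = 1.661 K/W
R_total = 6.995 K/W
Q = ΔT/R_total = 15/6.995

q′ ≈ 2.14 W/m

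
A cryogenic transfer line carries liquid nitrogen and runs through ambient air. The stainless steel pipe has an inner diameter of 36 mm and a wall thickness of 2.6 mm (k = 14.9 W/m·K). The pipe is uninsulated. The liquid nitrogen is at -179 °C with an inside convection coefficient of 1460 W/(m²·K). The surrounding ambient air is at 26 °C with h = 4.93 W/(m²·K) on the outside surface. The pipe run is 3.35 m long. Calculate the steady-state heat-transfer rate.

Q ≈ 436 W

Cylindrical conduction, so R = ln(r₂/r₁)/(2πkL) per layer, in series:
R_inner film = 1/(h_i·2πr₁L) = 1/(1460×2π×0.018×3.35) = 0.001808 K/W
R_stainless steel pipe wall = ln(20.6/18)/(2π×14.9×3.35) = 4.302×10^-4 K/W
R_outer film = 1/(h_o·2πr_oL) = 1/(4.93×2π×0.0206×3.35) = 0.4678 K/W
R_total = 0.47 K/W
Q = ΔT/R_total = 205/0.47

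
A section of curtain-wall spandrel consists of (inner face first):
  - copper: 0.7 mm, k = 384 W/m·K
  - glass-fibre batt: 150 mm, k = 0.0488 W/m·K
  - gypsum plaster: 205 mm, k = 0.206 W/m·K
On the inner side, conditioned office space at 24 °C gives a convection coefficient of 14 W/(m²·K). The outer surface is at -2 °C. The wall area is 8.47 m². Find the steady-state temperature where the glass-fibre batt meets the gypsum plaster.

Treating each layer as a thermal resistance in series:
R_inner film = 1/(h_i·A) = 1/(14×8.47) = 0.008433 K/W
R_copper = L/(kA) = 0.0007/(384×8.47) = 2.152×10^-7 K/W
R_glass-fibre batt = L/(kA) = 0.15/(0.0488×8.47) = 0.3629 K/W
R_gypsum plaster = L/(kA) = 0.205/(0.206×8.47) = 0.1175 K/W
R_total = 0.4888 K/W;  Q = ΔT/R_total = 26/0.4888 = 53.19 W
T_interface = T_inner − Q·ΣR(inner→interface) = 24 − 53.2×0.3713

T ≈ 4.25 °C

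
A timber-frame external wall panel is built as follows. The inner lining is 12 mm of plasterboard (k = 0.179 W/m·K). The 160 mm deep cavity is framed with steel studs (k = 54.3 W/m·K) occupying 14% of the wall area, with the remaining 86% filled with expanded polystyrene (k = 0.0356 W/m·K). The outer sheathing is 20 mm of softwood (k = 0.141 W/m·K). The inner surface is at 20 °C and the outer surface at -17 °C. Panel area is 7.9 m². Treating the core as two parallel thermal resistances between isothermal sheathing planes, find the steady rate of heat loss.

Sheathing layers in series; stud and cavity paths in parallel between them.
R_inner = 0.012/(0.179×7.9) = 0.008486 K/W
R_stud  = 0.16/(54.3×0.14×7.9) = 0.002664 K/W
R_cav   = 0.16/(0.0356×0.86×7.9) = 0.6615 K/W
1/R_core = 1/R_stud + 1/R_cav → R_core = 0.002654 K/W
R_outer = 0.02/(0.141×7.9) = 0.01795 K/W
R_total = 0.02909 K/W
Q = ΔT/R_total = 37/0.02909

Q ≈ 1270 W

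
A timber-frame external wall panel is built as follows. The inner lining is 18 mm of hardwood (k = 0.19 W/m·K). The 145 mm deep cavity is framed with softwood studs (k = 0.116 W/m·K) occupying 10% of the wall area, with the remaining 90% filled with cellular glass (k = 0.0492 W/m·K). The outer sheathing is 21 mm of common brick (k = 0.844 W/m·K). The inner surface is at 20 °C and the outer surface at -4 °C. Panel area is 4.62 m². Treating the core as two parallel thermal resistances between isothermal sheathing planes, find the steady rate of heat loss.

Q ≈ 40.8 W

Sheathing layers in series; stud and cavity paths in parallel between them.
R_inner = 0.018/(0.19×4.62) = 0.02051 K/W
R_stud  = 0.145/(0.116×0.1×4.62) = 2.706 K/W
R_cav   = 0.145/(0.0492×0.9×4.62) = 0.7088 K/W
1/R_core = 1/R_stud + 1/R_cav → R_core = 0.5617 K/W
R_outer = 0.021/(0.844×4.62) = 0.005386 K/W
R_total = 0.5875 K/W
Q = ΔT/R_total = 24/0.5875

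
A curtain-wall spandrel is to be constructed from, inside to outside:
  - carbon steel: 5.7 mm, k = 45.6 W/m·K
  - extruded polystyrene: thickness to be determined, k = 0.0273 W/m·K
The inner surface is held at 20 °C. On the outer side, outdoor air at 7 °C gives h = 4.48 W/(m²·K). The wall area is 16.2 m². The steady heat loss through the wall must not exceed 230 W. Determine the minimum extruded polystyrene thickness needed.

L ≈ 18.9 mm

Model the wall as resistances in series:
R_carbon steel = L/(kA) = 0.0057/(45.6×16.2) = 7.716×10^-6 K/W
R_outer film = 1/(h_o·A) = 1/(4.48×16.2) = 0.01378 K/W
Sum of the known resistances R_other = 0.01379 K/W
Required total resistance R_tot = ΔT/Q_allow = 13/230 = 0.05652 K/W
R_extruded polystyrene = R_tot − R_other = 0.04274 K/W
L = R·k·A = 0.04274×0.0273×16.2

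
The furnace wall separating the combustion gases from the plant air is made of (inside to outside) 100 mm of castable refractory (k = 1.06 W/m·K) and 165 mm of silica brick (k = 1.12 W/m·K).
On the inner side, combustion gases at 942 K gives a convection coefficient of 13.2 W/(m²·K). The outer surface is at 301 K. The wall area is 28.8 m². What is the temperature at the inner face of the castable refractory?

T ≈ 789 K

Model the wall as resistances in series:
R_inner film = 1/(h_i·A) = 1/(13.2×28.8) = 0.00263 K/W
R_castable refractory = L/(kA) = 0.1/(1.06×28.8) = 0.003276 K/W
R_silica brick = L/(kA) = 0.165/(1.12×28.8) = 0.005115 K/W
R_total = 0.01102 K/W;  Q = ΔT/R_total = 641/0.01102 = 58160 W
T_interface = T_inner − Q·ΣR(inner→interface) = 942 − 58200×0.00263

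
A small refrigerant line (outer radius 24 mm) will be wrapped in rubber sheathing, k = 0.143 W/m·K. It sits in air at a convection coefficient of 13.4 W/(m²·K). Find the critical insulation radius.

r_cr ≈ 10.7 mm

For a cylinder r_cr = k/h = 0.143/13.4
r_cr = 10.7 mm; since the bare radius (24 mm) is above r_cr, any added insulation will reduce heat loss.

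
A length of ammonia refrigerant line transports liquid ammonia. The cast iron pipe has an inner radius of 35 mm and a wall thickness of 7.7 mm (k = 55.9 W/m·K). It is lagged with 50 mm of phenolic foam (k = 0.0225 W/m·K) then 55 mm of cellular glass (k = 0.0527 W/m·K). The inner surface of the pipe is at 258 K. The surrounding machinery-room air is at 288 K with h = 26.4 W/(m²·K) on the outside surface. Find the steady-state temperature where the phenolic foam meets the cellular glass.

T ≈ 282 K

Treating each annulus and film as a series resistance:
R_cast iron pipe wall = ln(42.7/35)/(2π×55.9×1) = 5.662×10^-4 K/W
R_phenolic foam = ln(92.7/42.7)/(2π×0.0225×1) = 5.483 K/W
R_cellular glass = ln(147.7/92.7)/(2π×0.0527×1) = 1.407 K/W
R_outer film = 1/(h_o·2πr_oL) = 1/(26.4×2π×0.1477×1) = 0.04082 K/W
R_total = 6.931 K/W
Q = ΔT/R_total = 30/6.931
Q = 4.33 W/m
T_interface = T_inner + Q·ΣR(inner→interface) = 258 + 4.33×5.484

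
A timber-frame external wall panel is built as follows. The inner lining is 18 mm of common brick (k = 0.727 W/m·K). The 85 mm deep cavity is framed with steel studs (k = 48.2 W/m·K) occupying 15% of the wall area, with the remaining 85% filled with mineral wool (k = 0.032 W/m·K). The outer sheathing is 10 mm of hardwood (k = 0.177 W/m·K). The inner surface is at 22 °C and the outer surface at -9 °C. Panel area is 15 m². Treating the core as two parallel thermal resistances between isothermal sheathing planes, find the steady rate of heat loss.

Sheathing layers in series; stud and cavity paths in parallel between them.
R_inner = 0.018/(0.727×15) = 0.001651 K/W
R_stud  = 0.085/(48.2×0.15×15) = 7.838×10^-4 K/W
R_cav   = 0.085/(0.032×0.85×15) = 0.2083 K/W
1/R_core = 1/R_stud + 1/R_cav → R_core = 7.808×10^-4 K/W
R_outer = 0.01/(0.177×15) = 0.003766 K/W
R_total = 0.006198 K/W
Q = ΔT/R_total = 31/0.006198

Q ≈ 5000 W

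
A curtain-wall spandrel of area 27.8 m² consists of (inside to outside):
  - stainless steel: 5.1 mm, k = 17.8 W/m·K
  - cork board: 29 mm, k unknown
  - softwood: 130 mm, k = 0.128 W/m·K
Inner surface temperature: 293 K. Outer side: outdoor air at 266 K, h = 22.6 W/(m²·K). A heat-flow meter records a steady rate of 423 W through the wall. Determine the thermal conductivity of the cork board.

k ≈ 0.0406 W/(m·K)

Thermal resistances in series:
R_stainless steel = L/(kA) = 0.0051/(17.8×27.8) = 1.031×10^-5 K/W
R_softwood = L/(kA) = 0.13/(0.128×27.8) = 0.03653 K/W
R_outer film = 1/(h_o·A) = 1/(22.6×27.8) = 0.001592 K/W
Sum of known resistances R_other = 0.03814 K/W
Total R = ΔT/Q = 27/423 = 0.06383 K/W
R_cork board = R_total − R_other = 0.02569 K/W
k = L/(R·A) = 0.029/(0.02569×27.8)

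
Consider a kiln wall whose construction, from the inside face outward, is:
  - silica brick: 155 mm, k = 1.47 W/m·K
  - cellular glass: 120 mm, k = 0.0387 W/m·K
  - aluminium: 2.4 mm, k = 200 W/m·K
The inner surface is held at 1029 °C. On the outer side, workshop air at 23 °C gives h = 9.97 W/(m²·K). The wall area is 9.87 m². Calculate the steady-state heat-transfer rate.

Treating each layer as a thermal resistance in series:
R_silica brick = L/(kA) = 0.155/(1.47×9.87) = 0.01068 K/W
R_cellular glass = L/(kA) = 0.12/(0.0387×9.87) = 0.3142 K/W
R_aluminium = L/(kA) = 0.0024/(200×9.87) = 1.216×10^-6 K/W
R_outer film = 1/(h_o·A) = 1/(9.97×9.87) = 0.01016 K/W
R_total = 0.335 K/W
Q = ΔT / R_total = 1006 / 0.335

Q ≈ 3000 W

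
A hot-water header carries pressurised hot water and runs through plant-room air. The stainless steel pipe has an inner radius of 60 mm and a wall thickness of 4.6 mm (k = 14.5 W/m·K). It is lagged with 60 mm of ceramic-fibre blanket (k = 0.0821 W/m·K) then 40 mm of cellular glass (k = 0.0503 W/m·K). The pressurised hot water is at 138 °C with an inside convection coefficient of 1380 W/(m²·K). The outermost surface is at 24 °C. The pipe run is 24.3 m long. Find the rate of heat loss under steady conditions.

Q ≈ 1280 W

Radial resistances (cylindrical: R_cond = ln(r_o/r_i)/(2πkL), R_conv = 1/(h·2πrL)):
R_inner film = 1/(h_i·2πr₁L) = 1/(1380×2π×0.06×24.3) = 7.91×10^-5 K/W
R_stainless steel pipe wall = ln(64.6/60)/(2π×14.5×24.3) = 3.337×10^-5 K/W
R_ceramic-fibre blanket = ln(124.6/64.6)/(2π×0.0821×24.3) = 0.0524 K/W
R_cellular glass = ln(164.6/124.6)/(2π×0.0503×24.3) = 0.03625 K/W
R_total = 0.08877 K/W
Q = ΔT/R_total = 114/0.08877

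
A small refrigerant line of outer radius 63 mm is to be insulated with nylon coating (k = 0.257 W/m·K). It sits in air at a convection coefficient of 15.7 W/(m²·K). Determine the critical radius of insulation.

For a cylinder r_cr = k/h = 0.257/15.7
r_cr = 16.4 mm; since the bare radius (63 mm) is above r_cr, any added insulation will reduce heat loss.

r_cr ≈ 16.4 mm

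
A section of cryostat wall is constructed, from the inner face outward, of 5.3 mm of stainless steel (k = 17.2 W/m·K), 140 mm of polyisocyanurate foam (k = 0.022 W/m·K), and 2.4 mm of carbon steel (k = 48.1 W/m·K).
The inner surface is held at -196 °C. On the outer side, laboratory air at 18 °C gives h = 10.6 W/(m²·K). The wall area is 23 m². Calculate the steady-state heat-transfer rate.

Thermal resistances in series:
R_stainless steel = L/(kA) = 0.0053/(17.2×23) = 1.34×10^-5 K/W
R_polyisocyanurate foam = L/(kA) = 0.14/(0.022×23) = 0.2767 K/W
R_carbon steel = L/(kA) = 0.0024/(48.1×23) = 2.169×10^-6 K/W
R_outer film = 1/(h_o·A) = 1/(10.6×23) = 0.004102 K/W
R_total = 0.2808 K/W
Q = ΔT / R_total = 214 / 0.2808

Q ≈ 762 W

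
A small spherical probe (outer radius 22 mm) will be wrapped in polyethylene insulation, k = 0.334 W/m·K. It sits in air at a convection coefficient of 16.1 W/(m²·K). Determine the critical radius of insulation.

For a sphere r_cr = 2k/h = 2×0.334/16.1
r_cr = 41.5 mm; since the bare radius (22 mm) is below r_cr, adding a thin layer of insulation will *increase* heat loss.

r_cr ≈ 41.5 mm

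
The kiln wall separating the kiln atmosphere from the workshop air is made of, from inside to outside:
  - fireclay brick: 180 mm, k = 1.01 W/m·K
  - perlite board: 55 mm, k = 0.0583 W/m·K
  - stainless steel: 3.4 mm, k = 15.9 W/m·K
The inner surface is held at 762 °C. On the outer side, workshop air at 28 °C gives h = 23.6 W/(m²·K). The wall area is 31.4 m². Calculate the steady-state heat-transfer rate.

Thermal resistances in series:
R_fireclay brick = L/(kA) = 0.18/(1.01×31.4) = 0.005676 K/W
R_perlite board = L/(kA) = 0.055/(0.0583×31.4) = 0.03004 K/W
R_stainless steel = L/(kA) = 0.0034/(15.9×31.4) = 6.81×10^-6 K/W
R_outer film = 1/(h_o·A) = 1/(23.6×31.4) = 0.001349 K/W
R_total = 0.03708 K/W
Q = ΔT / R_total = 734 / 0.03708

Q ≈ 19800 W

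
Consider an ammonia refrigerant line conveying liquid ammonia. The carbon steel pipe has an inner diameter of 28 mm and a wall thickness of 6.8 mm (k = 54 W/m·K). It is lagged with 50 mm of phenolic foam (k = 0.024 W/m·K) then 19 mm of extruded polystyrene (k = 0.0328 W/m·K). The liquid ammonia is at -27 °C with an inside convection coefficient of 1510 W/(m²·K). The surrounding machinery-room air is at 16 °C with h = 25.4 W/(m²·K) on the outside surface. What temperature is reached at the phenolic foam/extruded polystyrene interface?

Radial resistances (cylindrical: R_cond = ln(r_o/r_i)/(2πkL), R_conv = 1/(h·2πrL)):
R_inner film = 1/(h_i·2πr₁L) = 1/(1510×2π×0.014×1) = 0.007529 K/W
R_carbon steel pipe wall = ln(20.8/14)/(2π×54×1) = 0.001167 K/W
R_phenolic foam = ln(70.8/20.8)/(2π×0.024×1) = 8.123 K/W
R_extruded polystyrene = ln(89.8/70.8)/(2π×0.0328×1) = 1.154 K/W
R_outer film = 1/(h_o·2πr_oL) = 1/(25.4×2π×0.0898×1) = 0.06978 K/W
R_total = 9.355 K/W
Q = ΔT/R_total = 43/9.355
Q = 4.6 W/m
T_interface = T_inner + Q·ΣR(inner→interface) = -27 + 4.6×8.132

T ≈ 10.4 °C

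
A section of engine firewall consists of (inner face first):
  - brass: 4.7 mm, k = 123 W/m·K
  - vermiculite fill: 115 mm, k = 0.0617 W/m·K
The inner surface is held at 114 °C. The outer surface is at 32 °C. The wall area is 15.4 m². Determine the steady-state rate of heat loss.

Thermal resistances in series:
R_brass = L/(kA) = 0.0047/(123×15.4) = 2.481×10^-6 K/W
R_vermiculite fill = L/(kA) = 0.115/(0.0617×15.4) = 0.121 K/W
R_total = 0.121 K/W
Q = ΔT / R_total = 82 / 0.121

Q ≈ 678 W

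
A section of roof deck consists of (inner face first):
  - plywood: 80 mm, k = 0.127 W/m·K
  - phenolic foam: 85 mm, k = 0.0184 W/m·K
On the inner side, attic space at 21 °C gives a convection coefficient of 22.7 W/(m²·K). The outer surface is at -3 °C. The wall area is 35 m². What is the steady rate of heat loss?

Model the wall as resistances in series:
R_inner film = 1/(h_i·A) = 1/(22.7×35) = 0.001259 K/W
R_plywood = L/(kA) = 0.08/(0.127×35) = 0.018 K/W
R_phenolic foam = L/(kA) = 0.085/(0.0184×35) = 0.132 K/W
R_total = 0.1512 K/W
Q = ΔT / R_total = 24 / 0.1512

Q ≈ 159 W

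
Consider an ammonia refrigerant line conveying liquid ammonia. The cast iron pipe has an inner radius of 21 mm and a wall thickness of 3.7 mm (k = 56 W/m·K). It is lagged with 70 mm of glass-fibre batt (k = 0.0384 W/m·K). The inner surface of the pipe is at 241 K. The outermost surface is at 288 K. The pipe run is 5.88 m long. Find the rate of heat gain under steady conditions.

For a radial system each layer contributes R = ln(r_out/r_in)/(2πkL); films add R = 1/(hA).
R_cast iron pipe wall = ln(24.7/21)/(2π×56×5.88) = 7.844×10^-5 K/W
R_glass-fibre batt = ln(94.7/24.7)/(2π×0.0384×5.88) = 0.9473 K/W
R_total = 0.9474 K/W
Q = ΔT/R_total = 47/0.9474

Q ≈ 49.6 W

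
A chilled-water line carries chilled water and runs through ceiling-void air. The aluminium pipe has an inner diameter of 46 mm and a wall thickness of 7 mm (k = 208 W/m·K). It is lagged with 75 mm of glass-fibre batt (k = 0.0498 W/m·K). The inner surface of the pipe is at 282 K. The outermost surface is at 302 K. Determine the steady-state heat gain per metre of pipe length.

q′ ≈ 5 W/m

For a radial system each layer contributes R = ln(r_out/r_in)/(2πkL); films add R = 1/(hA).
R_aluminium pipe wall = ln(30/23)/(2π×208×1) = 2.033×10^-4 K/W
R_glass-fibre batt = ln(105/30)/(2π×0.0498×1) = 4.004 K/W
R_total = 4.004 K/W
Q = ΔT/R_total = 20/4.004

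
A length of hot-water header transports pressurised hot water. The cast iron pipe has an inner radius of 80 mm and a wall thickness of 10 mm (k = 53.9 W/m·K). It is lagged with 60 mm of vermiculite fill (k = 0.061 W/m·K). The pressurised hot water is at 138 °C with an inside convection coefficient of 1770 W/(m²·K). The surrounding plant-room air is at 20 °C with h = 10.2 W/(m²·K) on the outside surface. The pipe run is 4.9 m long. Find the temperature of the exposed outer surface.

T ≈ 28.5 °C

Radial resistances (cylindrical: R_cond = ln(r_o/r_i)/(2πkL), R_conv = 1/(h·2πrL)):
R_inner film = 1/(h_i·2πr₁L) = 1/(1770×2π×0.08×4.9) = 2.294×10^-4 K/W
R_cast iron pipe wall = ln(90/80)/(2π×53.9×4.9) = 7.098×10^-5 K/W
R_vermiculite fill = ln(150/90)/(2π×0.061×4.9) = 0.272 K/W
R_outer film = 1/(h_o·2πr_oL) = 1/(10.2×2π×0.15×4.9) = 0.02123 K/W
R_total = 0.2935 K/W
Q = ΔT/R_total = 118/0.2935
Q = 402 W
T_interface = T_inner − Q·ΣR(inner→interface) = 138 − 402×0.2723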